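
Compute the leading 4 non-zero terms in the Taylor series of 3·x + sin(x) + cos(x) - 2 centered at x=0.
-x^3/6 - x^2/2 + 4·x - 1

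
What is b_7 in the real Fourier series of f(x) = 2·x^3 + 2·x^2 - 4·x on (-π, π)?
b_7 = (1/π) ∫_{-π}^{π} f(x)·sin(7x) dx.
Evaluate the integral (use parity and integration by parts as needed): b_7 = -416/343 + 4·π^2/7.

Final answer: -416/343 + 4·π^2/7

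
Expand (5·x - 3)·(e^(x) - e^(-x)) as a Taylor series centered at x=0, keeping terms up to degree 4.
5·x^4/3 - x^3 + 10·x^2 - 6·x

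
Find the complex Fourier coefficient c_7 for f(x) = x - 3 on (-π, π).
Compute the real Fourier coefficients first: a_7 = 0, b_7 = 2/7.
Then c_7 = (a_7 − i·b_7)/2 = -i/7.

Final answer: -i/7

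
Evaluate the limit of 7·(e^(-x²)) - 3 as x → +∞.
Evaluate the dominant behaviour as x → +∞; each term tends to a finite value or vanishes.
Limit = -3.

Final answer: -3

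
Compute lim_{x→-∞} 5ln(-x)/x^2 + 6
The quotient is an ∞/∞ indeterminate form as x → -∞.
Compare growth rates of the dominant terms (exponentials ≫ polynomials ≫ logarithms), or apply L'Hôpital's rule; the quotient → 0.
Adding the constant: 0 + 6 = 6. Limit = 6.

Final answer: 6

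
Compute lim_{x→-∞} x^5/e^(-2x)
This is an ∞/∞ indeterminate form as x → -∞.
Compare growth rates of the dominant terms (exponentials ≫ polynomials ≫ logarithms), or apply L'Hôpital's rule; the quotient → 0.
Limit = 0.

Final answer: 0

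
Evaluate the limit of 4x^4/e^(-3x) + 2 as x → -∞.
The quotient is an ∞/∞ indeterminate form as x → -∞.
Compare growth rates of the dominant terms (exponentials ≫ polynomials ≫ logarithms), or apply L'Hôpital's rule; the quotient → 0.
Adding the constant: 0 + 2 = 2. Limit = 2.

Final answer: 2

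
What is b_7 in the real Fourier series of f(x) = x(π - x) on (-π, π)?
b_7 = (1/π) ∫_{-π}^{π} f(x)·sin(7x) dx.
Evaluate the integral (use parity and integration by parts as needed): b_7 = 2·π/7.

Final answer: 2·π/7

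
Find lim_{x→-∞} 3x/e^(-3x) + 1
The quotient is an ∞/∞ indeterminate form as x → -∞.
Compare growth rates of the dominant terms (exponentials ≫ polynomials ≫ logarithms), or apply L'Hôpital's rule; the quotient → 0.
Adding the constant: 0 + 1 = 1. Limit = 1.

Final answer: 1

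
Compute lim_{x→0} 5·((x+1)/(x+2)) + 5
Direct substitution at x = 0 gives 15/2.

Final answer: 15/2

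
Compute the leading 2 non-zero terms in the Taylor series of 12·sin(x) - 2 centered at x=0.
12·x - 2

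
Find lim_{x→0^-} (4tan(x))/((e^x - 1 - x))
Both numerator and denominator → 0 as x → 0^-; this is a 0/0 indeterminate form.
Expand each to leading order near x = 0: numerator ~ 4·x, denominator ~ x^2/2.
The limit of the ratio is -∞.

Final answer: -∞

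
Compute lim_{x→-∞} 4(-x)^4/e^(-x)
This is an ∞/∞ indeterminate form as x → -∞.
Compare growth rates of the dominant terms (exponentials ≫ polynomials ≫ logarithms), or apply L'Hôpital's rule; the quotient → 0.
Limit = 0.

Final answer: 0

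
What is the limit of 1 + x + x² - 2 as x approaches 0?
Direct substitution at x = 0 gives -1.

Final answer: -1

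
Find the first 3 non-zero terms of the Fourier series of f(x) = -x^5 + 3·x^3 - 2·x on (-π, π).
(-280 - 2·π^4 + 46·π^2)·sin(x) + (-8·π^2 + 14 + π^4)·sin(2·x) + (-2·π^4/3 - 296/81 + 94·π^2/27)·sin(3·x)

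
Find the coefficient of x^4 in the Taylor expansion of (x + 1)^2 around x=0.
Expand to order 4: (x + 1)^2 = x^2 + 2·x + 1 + O(x^5).
The coefficient of x^4 is 0.

Final answer: 0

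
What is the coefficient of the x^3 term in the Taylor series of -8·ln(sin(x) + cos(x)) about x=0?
Expand to order 3: -8·ln(sin(x) + cos(x)) = -16·x^3/3 + 8·x^2 - 8·x + O(x^4).
The coefficient of x^3 is -16/3.

Final answer: -16/3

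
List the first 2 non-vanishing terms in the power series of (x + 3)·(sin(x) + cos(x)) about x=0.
4·x + 3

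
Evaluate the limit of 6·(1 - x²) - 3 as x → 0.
Direct substitution at x = 0 gives 3.

Final answer: 3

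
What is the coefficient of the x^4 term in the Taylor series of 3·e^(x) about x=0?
Expand to order 4: 3·e^(x) = x^4/8 + x^3/2 + 3·x^2/2 + 3·x + 3 + O(x^5).
The coefficient of x^4 is 1/8.

Final answer: 1/8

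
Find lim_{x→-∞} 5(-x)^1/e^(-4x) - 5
The quotient is an ∞/∞ indeterminate form as x → -∞.
Compare growth rates of the dominant terms (exponentials ≫ polynomials ≫ logarithms), or apply L'Hôpital's rule; the quotient → 0.
Adding the constant: 0 - 5 = -5. Limit = -5.

Final answer: -5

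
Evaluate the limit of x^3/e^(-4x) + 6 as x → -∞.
The quotient is an ∞/∞ indeterminate form as x → -∞.
Compare growth rates of the dominant terms (exponentials ≫ polynomials ≫ logarithms), or apply L'Hôpital's rule; the quotient → 0.
Adding the constant: 0 + 6 = 6. Limit = 6.

Final answer: 6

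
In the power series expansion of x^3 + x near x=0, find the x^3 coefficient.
Expand to order 3: x^3 + x = x^3 + x + O(x^4).
The coefficient of x^3 is 1.

Final answer: 1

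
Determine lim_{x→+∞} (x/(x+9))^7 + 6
As x → +∞: x/(x+9) = 1/(1 + 9/x) → 1, and the 7th power of a limit-1 base also → 1; with the additive constant, 1 + 6 = 7.
Limit = 7.

Final answer: 7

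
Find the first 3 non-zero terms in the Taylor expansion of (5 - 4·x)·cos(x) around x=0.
-5·x^2/2 - 4·x + 5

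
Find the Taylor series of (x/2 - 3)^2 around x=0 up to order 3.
x^2/4 - 3·x + 9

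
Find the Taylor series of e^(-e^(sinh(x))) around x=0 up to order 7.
11·x^7·e^(-1)/5040 + 11·x^6·e^(-1)/720 + 7·x^5·e^(-1)/120 + x^4·e^(-1)/24 - x·e^(-1) + e^(-1)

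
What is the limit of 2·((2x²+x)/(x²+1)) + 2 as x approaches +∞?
Evaluate the dominant behaviour as x → +∞; each term tends to a finite value or vanishes.
Limit = 6.

Final answer: 6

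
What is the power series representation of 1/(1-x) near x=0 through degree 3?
x^3 + x^2 + x + 1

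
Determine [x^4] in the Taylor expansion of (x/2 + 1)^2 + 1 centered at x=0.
Expand to order 4: (x/2 + 1)^2 + 1 = x^2/4 + x + 2 + O(x^5).
The coefficient of x^4 is 0.

Final answer: 0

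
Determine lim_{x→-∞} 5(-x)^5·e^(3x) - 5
The product is a 0·∞ indeterminate form at x → -∞.
Rewrite the product as 5(-x)^5 / e^(-3x) (an ∞/∞ form) and apply L'Hôpital, or use the standard hierarchy e^(3|x|) ≫ |(-x)^5| as x → -∞.
The indeterminate product → 0, so the limit = -5.

Final answer: -5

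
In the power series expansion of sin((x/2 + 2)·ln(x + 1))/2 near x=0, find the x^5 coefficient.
Expand to order 5: sin((x/2 + 2)·ln(x + 1))/2 = -13·x^5/48 + x^4/3 - 11·x^3/24 - x^2/4 + x + O(x^6).
The coefficient of x^5 is -13/48.

Final answer: -13/48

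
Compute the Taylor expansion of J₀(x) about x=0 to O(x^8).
-x^6/2304 + x^4/64 - x^2/4 + 1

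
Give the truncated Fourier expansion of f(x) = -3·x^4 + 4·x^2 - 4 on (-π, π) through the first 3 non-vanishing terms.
(-160 + 24·π^2)·cos(x) + (13 - 6·π^2)·cos(2·x) - 3·π^4/5 - 4 + 4·π^2/3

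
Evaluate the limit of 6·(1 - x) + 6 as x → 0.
Direct substitution at x = 0 gives 12.

Final answer: 12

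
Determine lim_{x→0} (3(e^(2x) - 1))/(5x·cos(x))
Both numerator and denominator → 0 as x → 0; this is a 0/0 indeterminate form.
Expand each to leading order near x = 0: numerator ~ 6·x, denominator ~ 5·x.
The limit of the ratio is 6/5.

Final answer: 6/5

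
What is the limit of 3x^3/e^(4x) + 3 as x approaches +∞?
The quotient is an ∞/∞ indeterminate form as x → +∞.
The exponential denominator e^(4x) dominates the polynomial numerator (e^x ≫ x^3 as x → ∞), so the quotient → 0.
Adding the constant: 0 + 3 = 3. Limit = 3.

Final answer: 3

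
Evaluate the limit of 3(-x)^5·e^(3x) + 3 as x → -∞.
The product is a 0·∞ indeterminate form at x → -∞.
Rewrite the product as 3(-x)^5 / e^(-3x) (an ∞/∞ form) and apply L'Hôpital, or use the standard hierarchy e^(3|x|) ≫ |(-x)^5| as x → -∞.
The indeterminate product → 0, so the limit = 3.

Final answer: 3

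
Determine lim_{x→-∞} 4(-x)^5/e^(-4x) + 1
The quotient is an ∞/∞ indeterminate form as x → -∞.
Compare growth rates of the dominant terms (exponentials ≫ polynomials ≫ logarithms), or apply L'Hôpital's rule; the quotient → 0.
Adding the constant: 0 + 1 = 1. Limit = 1.

Final answer: 1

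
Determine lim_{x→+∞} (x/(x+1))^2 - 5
As x → +∞: x/(x+1) = 1/(1 + 1/x) → 1, and the 2nd power of a limit-1 base also → 1; with the additive constant, 1 - 5 = -4.
Limit = -4.

Final answer: -4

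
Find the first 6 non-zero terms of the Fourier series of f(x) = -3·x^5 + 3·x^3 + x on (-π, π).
(-754 - 6·π^4 + 126·π^2)·sin(x) + (-18·π^2 + 26 + 3·π^4)·sin(2·x) + (-2·π^4 - 98/27 + 58·π^2/9)·sin(3·x) + (-27·π^2/8 + 49/64 + 3·π^4/2)·sin(4·x) + (-6·π^4/5 - 74/625 + 54·π^2/25)·sin(5·x) + (-14·π^2/9 - 2/27 + π^4)·sin(6·x)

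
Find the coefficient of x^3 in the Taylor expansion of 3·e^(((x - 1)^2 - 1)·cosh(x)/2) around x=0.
Expand to order 3: 3·e^(((x - 1)^2 - 1)·cosh(x)/2) = -7·x^3/2 + 3·x^2 - 3·x + 3 + O(x^4).
The coefficient of x^3 is -7/2.

Final answer: -7/2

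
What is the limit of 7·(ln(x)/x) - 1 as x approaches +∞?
Evaluate the dominant behaviour as x → +∞; each term tends to a finite value or vanishes.
Limit = -1.

Final answer: -1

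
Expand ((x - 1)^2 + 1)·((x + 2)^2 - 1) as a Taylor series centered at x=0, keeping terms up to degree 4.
x^4 + 2·x^3 - 3·x^2 + 2·x + 6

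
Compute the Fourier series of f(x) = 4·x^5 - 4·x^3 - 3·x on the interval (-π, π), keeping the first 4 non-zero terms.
(-168·π^2 + 8·π^4 + 1002)·sin(x) + (-4·π^4 - 33 + 24·π^2)·sin(2·x) + (-232·π^2/27 + 302/81 + 8·π^4/3)·sin(3·x) + (-2·π^4 - 3/16 + 9·π^2/2)·sin(4·x)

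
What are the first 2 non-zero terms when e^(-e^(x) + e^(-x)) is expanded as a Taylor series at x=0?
1 - 2·x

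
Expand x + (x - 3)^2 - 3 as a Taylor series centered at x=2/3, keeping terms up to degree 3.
28/9 - 11·(x - 2/3)/3 + (x - 2/3)^2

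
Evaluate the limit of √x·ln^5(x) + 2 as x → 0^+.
The product is a 0·∞ indeterminate form at x → 0⁺.
Rewrite the product as ln^5(x) / x^(-1/2) and apply L'Hôpital, or use the standard hierarchy x^(-1/2) ≫ |ln x|^5 as x → 0⁺.
The indeterminate product → 0, so the limit = 2.

Final answer: 2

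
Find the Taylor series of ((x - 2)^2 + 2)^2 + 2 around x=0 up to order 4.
x^4 - 8·x^3 + 28·x^2 - 48·x + 38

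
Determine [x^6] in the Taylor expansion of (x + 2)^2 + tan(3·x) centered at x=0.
Expand to order 6: (x + 2)^2 + tan(3·x) = 162·x^5/5 + 9·x^3 + x^2 + 7·x + 4 + O(x^7).
The coefficient of x^6 is 0.

Final answer: 0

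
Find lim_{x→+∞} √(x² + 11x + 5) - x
This is an ∞ − ∞ indeterminate form.
Multiply and divide by the conjugate √(x²+11x + 5) + x; the x² terms cancel, leaving (11x + 5)/(√(x²+11x + 5)+x) → 11/2.
Limit = 11/2.

Final answer: 11/2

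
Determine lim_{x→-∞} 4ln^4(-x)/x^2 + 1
The quotient is an ∞/∞ indeterminate form as x → -∞.
Compare growth rates of the dominant terms (exponentials ≫ polynomials ≫ logarithms), or apply L'Hôpital's rule; the quotient → 0.
Adding the constant: 0 + 1 = 1. Limit = 1.

Final answer: 1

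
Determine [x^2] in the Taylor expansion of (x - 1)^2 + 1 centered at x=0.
Expand to order 2: (x - 1)^2 + 1 = x^2 - 2·x + 2 + O(x^3).
The coefficient of x^2 is 1.

Final answer: 1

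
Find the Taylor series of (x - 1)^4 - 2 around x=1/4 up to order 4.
-431/256 - 27·(x - 1/4)/16 + 27·(x - 1/4)^2/8 - 3·(x - 1/4)^3 + (x - 1/4)^4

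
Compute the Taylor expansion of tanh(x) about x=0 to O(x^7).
2·x^5/15 - x^3/3 + x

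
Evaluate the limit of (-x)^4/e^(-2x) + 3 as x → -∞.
The quotient is an ∞/∞ indeterminate form as x → -∞.
Compare growth rates of the dominant terms (exponentials ≫ polynomials ≫ logarithms), or apply L'Hôpital's rule; the quotient → 0.
Adding the constant: 0 + 3 = 3. Limit = 3.

Final answer: 3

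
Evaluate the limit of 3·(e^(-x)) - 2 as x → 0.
Direct substitution at x = 0 gives 1.

Final answer: 1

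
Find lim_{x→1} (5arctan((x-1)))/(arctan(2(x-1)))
Both numerator and denominator → 0 as x → 1; this is a 0/0 indeterminate form.
Expand each to leading order near x = 1: numerator ~ 5·(x - 1), denominator ~ 2·(x - 1).
The limit of the ratio is 5/2.

Final answer: 5/2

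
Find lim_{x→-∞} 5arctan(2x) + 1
Evaluate the dominant behaviour as x → -∞; each term tends to a finite value or vanishes.
Limit = 1 - 5·π/2.

Final answer: 1 - 5·π/2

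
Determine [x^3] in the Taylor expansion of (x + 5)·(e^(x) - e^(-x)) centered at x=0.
Expand to order 3: (x + 5)·(e^(x) - e^(-x)) = 5·x^3/3 + 2·x^2 + 10·x + O(x^4).
The coefficient of x^3 is 5/3.

Final answer: 5/3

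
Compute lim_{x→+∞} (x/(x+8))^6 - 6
As x → +∞: x/(x+8) = 1/(1 + 8/x) → 1, and the 6th power of a limit-1 base also → 1; with the additive constant, 1 - 6 = -5.
Limit = -5.

Final answer: -5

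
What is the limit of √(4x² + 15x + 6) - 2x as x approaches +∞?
As x → +∞: multiply by the conjugate to get (15x+6)/(√(4x²+15x+6)+2x); the denominator ~ 4x, so the limit is 15/4.
Limit = 15/4.

Final answer: 15/4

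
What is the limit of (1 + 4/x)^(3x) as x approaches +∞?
As x → +∞: write (1 + 4/x)^(3x) = ((1 + 4/x)^x)^3 → (e^4)^3 = e^12.
Limit = e^(12).

Final answer: e^(12)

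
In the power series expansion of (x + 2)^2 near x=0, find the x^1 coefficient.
Expand to order 1: (x + 2)^2 = 4·x + 4 + O(x^2).
The coefficient of x^1 is 4.

Final answer: 4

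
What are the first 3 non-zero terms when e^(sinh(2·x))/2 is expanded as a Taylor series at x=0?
x^2 + x + 1/2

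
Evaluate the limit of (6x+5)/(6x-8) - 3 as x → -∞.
Evaluate the dominant behaviour as x → -∞; each term tends to a finite value or vanishes.
Limit = -2.

Final answer: -2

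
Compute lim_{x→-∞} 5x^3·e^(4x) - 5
The product is a 0·∞ indeterminate form at x → -∞.
Rewrite the product as 5x^3 / e^(-4x) (an ∞/∞ form) and apply L'Hôpital, or use the standard hierarchy e^(4|x|) ≫ |x^3| as x → -∞.
The indeterminate product → 0, so the limit = -5.

Final answer: -5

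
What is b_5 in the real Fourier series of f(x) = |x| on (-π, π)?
b_5 = (1/π) ∫_{-π}^{π} f(x)·sin(5x) dx.
Evaluate the integral (use parity and integration by parts as needed): b_5 = 0.

Final answer: 0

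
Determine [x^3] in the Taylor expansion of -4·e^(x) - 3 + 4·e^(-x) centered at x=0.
Expand to order 3: -4·e^(x) - 3 + 4·e^(-x) = -4·x^3/3 - 8·x - 3 + O(x^4).
The coefficient of x^3 is -4/3.

Final answer: -4/3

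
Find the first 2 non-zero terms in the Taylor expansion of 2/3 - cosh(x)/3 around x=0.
1/3 - x^2/6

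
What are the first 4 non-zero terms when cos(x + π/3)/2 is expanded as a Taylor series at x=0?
√(3)·x^3/24 - x^2/8 - √(3)·x/4 + 1/4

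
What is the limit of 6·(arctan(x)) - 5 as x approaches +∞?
Evaluate the dominant behaviour as x → +∞; each term tends to a finite value or vanishes.
Limit = -5 + 3·π.

Final answer: -5 + 3·π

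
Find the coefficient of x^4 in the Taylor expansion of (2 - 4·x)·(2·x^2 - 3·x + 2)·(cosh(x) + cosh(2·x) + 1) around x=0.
Expand to order 4: (2 - 4·x)·(2·x^2 - 3·x + 2)·(cosh(x) + cosh(2·x) + 1) = 257·x^4/6 - 59·x^3 + 58·x^2 - 42·x + 12 + O(x^5).
The coefficient of x^4 is 257/6.

Final answer: 257/6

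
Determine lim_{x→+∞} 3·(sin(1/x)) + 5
Evaluate the dominant behaviour as x → +∞; each term tends to a finite value or vanishes.
Limit = 5.

Final answer: 5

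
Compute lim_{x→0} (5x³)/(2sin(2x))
Both numerator and denominator → 0 as x → 0; this is a 0/0 indeterminate form.
Expand each to leading order near x = 0: numerator ~ 5·x^3, denominator ~ 4·x.
The limit of the ratio is 0.

Final answer: 0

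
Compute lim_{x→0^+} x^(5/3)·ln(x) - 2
The product is a 0·∞ indeterminate form at x → 0⁺.
Rewrite the product as ln(x) / x^(-5/3) and apply L'Hôpital, or use the standard hierarchy x^(-5/3) ≫ |ln x| as x → 0⁺.
The indeterminate product → 0, so the limit = -2.

Final answer: -2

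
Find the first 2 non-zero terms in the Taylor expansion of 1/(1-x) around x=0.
x + 1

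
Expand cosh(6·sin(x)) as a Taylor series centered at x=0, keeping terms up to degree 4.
48·x^4 + 18·x^2 + 1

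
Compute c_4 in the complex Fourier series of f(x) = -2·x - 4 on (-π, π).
Compute the real Fourier coefficients first: a_4 = 0, b_4 = 1.
Then c_4 = (a_4 − i·b_4)/2 = -i/2.

Final answer: -i/2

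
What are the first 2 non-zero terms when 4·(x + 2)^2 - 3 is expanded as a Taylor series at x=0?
16·x + 13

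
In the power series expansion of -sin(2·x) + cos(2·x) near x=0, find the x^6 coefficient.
Expand to order 6: -sin(2·x) + cos(2·x) = -4·x^6/45 - 4·x^5/15 + 2·x^4/3 + 4·x^3/3 - 2·x^2 - 2·x + 1 + O(x^7).
The coefficient of x^6 is -4/45.

Final answer: -4/45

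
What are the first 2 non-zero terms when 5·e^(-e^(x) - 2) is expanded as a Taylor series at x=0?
-5·x·e^(-3) + 5·e^(-3)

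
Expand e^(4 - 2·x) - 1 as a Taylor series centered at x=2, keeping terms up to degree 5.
-2·(x - 2) + 2·(x - 2)^2 - 4·(x - 2)^3/3 + 2·(x - 2)^4/3 - 4·(x - 2)^5/15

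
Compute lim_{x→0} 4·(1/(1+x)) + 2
Direct substitution at x = 0 gives 6.

Final answer: 6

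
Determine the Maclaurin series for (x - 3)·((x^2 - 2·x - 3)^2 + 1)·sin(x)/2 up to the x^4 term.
43·x^4/6 + 23·x^3/2 - 13·x^2 - 15·x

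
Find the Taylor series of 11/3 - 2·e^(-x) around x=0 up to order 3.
x^3/3 - x^2 + 2·x + 5/3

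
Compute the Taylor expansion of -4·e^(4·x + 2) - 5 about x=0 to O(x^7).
-1024·x^6·e^(2)/45 - 512·x^5·e^(2)/15 - 128·x^4·e^(2)/3 - 128·x^3·e^(2)/3 - 32·x^2·e^(2) - 16·x·e^(2) - 4·e^(2) - 5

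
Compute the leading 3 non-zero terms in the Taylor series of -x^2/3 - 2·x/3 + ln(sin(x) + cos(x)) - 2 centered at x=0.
-4·x^2/3 + x/3 - 2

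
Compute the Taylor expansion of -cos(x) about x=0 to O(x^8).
x^6/720 - x^4/24 + x^2/2 - 1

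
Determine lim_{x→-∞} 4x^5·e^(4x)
This is a 0·∞ indeterminate form at x → -∞.
Rewrite the product as 4x^5 / e^(-4x) (an ∞/∞ form) and apply L'Hôpital, or use the standard hierarchy e^(4|x|) ≫ |x^5| as x → -∞.
The indeterminate product → 0, so the limit = 0.

Final answer: 0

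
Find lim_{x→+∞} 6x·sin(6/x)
As x → +∞: let u = 6/x → 0⁺; then 6·x·sin(6/x) = 6·6·sin(u)/u → 6·6·1 = 36.
Limit = 36.

Final answer: 36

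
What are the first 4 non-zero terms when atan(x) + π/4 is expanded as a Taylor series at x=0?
x^5/5 - x^3/3 + x + π/4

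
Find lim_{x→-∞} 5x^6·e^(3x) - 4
The product is a 0·∞ indeterminate form at x → -∞.
Rewrite the product as 5x^6 / e^(-3x) (an ∞/∞ form) and apply L'Hôpital, or use the standard hierarchy e^(3|x|) ≫ |x^6| as x → -∞.
The indeterminate product → 0, so the limit = -4.

Final answer: -4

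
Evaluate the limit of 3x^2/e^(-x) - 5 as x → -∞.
The quotient is an ∞/∞ indeterminate form as x → -∞.
Compare growth rates of the dominant terms (exponentials ≫ polynomials ≫ logarithms), or apply L'Hôpital's rule; the quotient → 0.
Adding the constant: 0 - 5 = -5. Limit = -5.

Final answer: -5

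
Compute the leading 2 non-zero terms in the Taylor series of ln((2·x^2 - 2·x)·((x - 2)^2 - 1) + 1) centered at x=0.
-4·x^2 - 6·x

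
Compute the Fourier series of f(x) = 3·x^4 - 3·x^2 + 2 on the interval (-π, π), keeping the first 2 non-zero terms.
(156 - 24·π^2)·cos(x) - π^2 + 2 + 3·π^4/5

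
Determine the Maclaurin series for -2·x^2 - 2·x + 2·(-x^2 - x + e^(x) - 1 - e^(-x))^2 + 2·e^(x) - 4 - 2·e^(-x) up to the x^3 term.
-14·x^3/3 + 4·x^2 - 2·x - 2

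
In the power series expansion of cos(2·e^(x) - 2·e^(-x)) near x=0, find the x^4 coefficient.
8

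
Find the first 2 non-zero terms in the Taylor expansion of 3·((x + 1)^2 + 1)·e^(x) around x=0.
12·x + 6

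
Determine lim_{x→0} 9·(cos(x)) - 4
Direct substitution at x = 0 gives 5.

Final answer: 5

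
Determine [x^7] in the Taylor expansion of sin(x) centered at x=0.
Expand to order 7: sin(x) = -x^7/5040 + x^5/120 - x^3/6 + x + O(x^8).
The coefficient of x^7 is -1/5040.

Final answer: -1/5040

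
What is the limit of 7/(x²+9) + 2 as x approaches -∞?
Evaluate the dominant behaviour as x → -∞; each term tends to a finite value or vanishes.
Limit = 2.

Final answer: 2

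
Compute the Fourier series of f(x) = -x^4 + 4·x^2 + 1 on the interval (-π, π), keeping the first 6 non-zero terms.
(-64 + 8·π^2)·cos(x) + (7 - 2·π^2)·cos(2·x) + (-64/27 + 8·π^2/9)·cos(3·x) + (19/16 - π^2/2)·cos(4·x) + (-448/625 + 8·π^2/25)·cos(5·x) - π^4/5 + 1 + 4·π^2/3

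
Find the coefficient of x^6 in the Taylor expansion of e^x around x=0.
Expand to order 6: e^x = x^6/720 + x^5/120 + x^4/24 + x^3/6 + x^2/2 + x + 1 + O(x^7).
The coefficient of x^6 is 1/720.

Final answer: 1/720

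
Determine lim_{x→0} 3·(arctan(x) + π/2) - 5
Direct substitution at x = 0 gives -5 + 3·π/2.

Final answer: -5 + 3·π/2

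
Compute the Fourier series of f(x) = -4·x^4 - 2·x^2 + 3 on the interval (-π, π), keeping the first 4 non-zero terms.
(-184 + 32·π^2)·cos(x) + (10 - 8·π^2)·cos(2·x) + (-40/27 + 32·π^2/9)·cos(3·x) - 4·π^4/5 - 2·π^2/3 + 3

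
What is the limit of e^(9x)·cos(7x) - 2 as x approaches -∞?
Evaluate the dominant behaviour as x → -∞; each term tends to a finite value or vanishes.
Limit = -2.

Final answer: -2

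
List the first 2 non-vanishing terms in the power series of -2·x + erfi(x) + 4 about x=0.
x·(-2 + 2/√(π)) + 4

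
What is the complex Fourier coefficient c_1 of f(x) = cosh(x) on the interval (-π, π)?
Compute the real Fourier coefficients first: a_1 = -sinh(π)/π, b_1 = 0.
Then c_1 = (a_1 − i·b_1)/2 = -sinh(π)/(2·π).

Final answer: -sinh(π)/(2·π)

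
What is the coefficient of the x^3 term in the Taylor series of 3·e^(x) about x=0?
Expand to order 3: 3·e^(x) = x^3/2 + 3·x^2/2 + 3·x + 3 + O(x^4).
The coefficient of x^3 is 1/2.

Final answer: 1/2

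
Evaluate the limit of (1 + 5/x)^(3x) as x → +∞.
As x → +∞: write (1 + 5/x)^(3x) = ((1 + 5/x)^x)^3 → (e^5)^3 = e^15.
Limit = e^(15).

Final answer: e^(15)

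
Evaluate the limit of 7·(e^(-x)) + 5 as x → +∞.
Evaluate the dominant behaviour as x → +∞; each term tends to a finite value or vanishes.
Limit = 5.

Final answer: 5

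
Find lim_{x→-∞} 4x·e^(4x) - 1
The product is a 0·∞ indeterminate form at x → -∞.
Rewrite the product as 4x / e^(-4x) (an ∞/∞ form) and apply L'Hôpital, or use the standard hierarchy e^(4|x|) ≫ |x| as x → -∞.
The indeterminate product → 0, so the limit = -1.

Final answer: -1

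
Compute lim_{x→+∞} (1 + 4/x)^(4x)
As x → +∞: write (1 + 4/x)^(4x) = ((1 + 4/x)^x)^4 → (e^4)^4 = e^16.
Limit = e^(16).

Final answer: e^(16)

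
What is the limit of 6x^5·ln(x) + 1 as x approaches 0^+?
The product is a 0·∞ indeterminate form at x → 0⁺.
Rewrite the product as 6·ln(x) / x^(-5) and apply L'Hôpital, or use the standard hierarchy x^(-5) ≫ |ln x| as x → 0⁺.
The indeterminate product → 0, so the limit = 1.

Final answer: 1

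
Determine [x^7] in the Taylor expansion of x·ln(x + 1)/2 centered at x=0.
Expand to order 7: x·ln(x + 1)/2 = -x^7/12 + x^6/10 - x^5/8 + x^4/6 - x^3/4 + x^2/2 + O(x^8).
The coefficient of x^7 is -1/12.

Final answer: -1/12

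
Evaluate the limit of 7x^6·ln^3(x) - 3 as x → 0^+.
The product is a 0·∞ indeterminate form at x → 0⁺.
Rewrite the product as 7·ln^3(x) / x^(-6) and apply L'Hôpital, or use the standard hierarchy x^(-6) ≫ |ln x|^3 as x → 0⁺.
The indeterminate product → 0, so the limit = -3.

Final answer: -3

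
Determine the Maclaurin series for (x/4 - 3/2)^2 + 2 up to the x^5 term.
x^2/16 - 3·x/4 + 17/4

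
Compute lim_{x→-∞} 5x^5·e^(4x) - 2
The product is a 0·∞ indeterminate form at x → -∞.
Rewrite the product as 5x^5 / e^(-4x) (an ∞/∞ form) and apply L'Hôpital, or use the standard hierarchy e^(4|x|) ≫ |x^5| as x → -∞.
The indeterminate product → 0, so the limit = -2.

Final answer: -2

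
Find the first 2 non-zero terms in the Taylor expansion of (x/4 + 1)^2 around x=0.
x/2 + 1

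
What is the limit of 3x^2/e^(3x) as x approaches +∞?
This is an ∞/∞ indeterminate form as x → +∞.
The exponential denominator e^(3x) dominates the polynomial numerator (e^x ≫ x^2 as x → ∞), so the quotient → 0.
Limit = 0.

Final answer: 0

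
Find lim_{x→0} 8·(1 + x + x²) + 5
Direct substitution at x = 0 gives 13.

Final answer: 13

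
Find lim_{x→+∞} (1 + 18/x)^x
As x → +∞: this is the defining limit (1 + 18/x)^x → e^18.
Limit = e^(18).

Final answer: e^(18)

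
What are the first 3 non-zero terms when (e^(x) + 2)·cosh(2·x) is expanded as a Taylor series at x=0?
13·x^2/2 + x + 3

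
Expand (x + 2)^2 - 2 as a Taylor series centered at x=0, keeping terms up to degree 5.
x^2 + 4·x + 2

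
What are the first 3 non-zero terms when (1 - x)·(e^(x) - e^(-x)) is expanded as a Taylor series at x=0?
x^3/3 - 2·x^2 + 2·x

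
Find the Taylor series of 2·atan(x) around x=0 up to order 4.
-2·x^3/3 + 2·x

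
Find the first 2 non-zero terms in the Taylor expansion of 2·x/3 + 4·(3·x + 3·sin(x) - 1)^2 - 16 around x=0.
-142·x/3 - 12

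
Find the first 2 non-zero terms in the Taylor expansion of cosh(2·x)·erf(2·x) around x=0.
8·x^3/(3·√(π)) + 4·x/√(π)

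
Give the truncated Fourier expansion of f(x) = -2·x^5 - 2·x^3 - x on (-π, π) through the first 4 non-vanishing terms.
(-458 - 4·π^4 + 76·π^2)·sin(x) + (-8·π^2 + 13 + 2·π^4)·sin(2·x) + (-4·π^4/3 - 142/81 + 44·π^2/27)·sin(3·x) + (-π^2/4 + 19/32 + π^4)·sin(4·x)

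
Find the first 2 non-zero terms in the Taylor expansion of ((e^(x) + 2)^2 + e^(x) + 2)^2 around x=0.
168·x + 144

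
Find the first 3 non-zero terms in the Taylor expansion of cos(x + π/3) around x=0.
-x^2/4 - √(3)·x/2 + 1/2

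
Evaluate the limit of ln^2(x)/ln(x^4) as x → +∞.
This is an ∞/∞ indeterminate form as x → +∞.
Write ln(x^4) = 4·ln(x), reducing the quotient to ln(x)/4 → ∞.
Limit = ∞.

Final answer: ∞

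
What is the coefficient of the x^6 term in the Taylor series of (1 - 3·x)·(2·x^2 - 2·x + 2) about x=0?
Expand to order 6: (1 - 3·x)·(2·x^2 - 2·x + 2) = -6·x^3 + 8·x^2 - 8·x + 2 + O(x^7).
The coefficient of x^6 is 0.

Final answer: 0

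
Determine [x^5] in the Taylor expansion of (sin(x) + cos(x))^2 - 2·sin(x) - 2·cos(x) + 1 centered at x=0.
Expand to order 5: (sin(x) + cos(x))^2 - 2·sin(x) - 2·cos(x) + 1 = x^5/4 - x^4/12 - x^3 + x^2 + O(x^6).
The coefficient of x^5 is 1/4.

Final answer: 1/4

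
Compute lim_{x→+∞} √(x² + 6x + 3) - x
This is an ∞ − ∞ indeterminate form.
Multiply and divide by the conjugate √(x²+6x + 3) + x; the x² terms cancel, leaving (6x + 3)/(√(x²+6x + 3)+x) → 6/2 = 3.
Limit = 3.

Final answer: 3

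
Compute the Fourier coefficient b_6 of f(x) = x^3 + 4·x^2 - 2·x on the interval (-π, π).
b_6 = (1/π) ∫_{-π}^{π} f(x)·sin(6x) dx.
Evaluate the integral (use parity and integration by parts as needed): b_6 = 13/18 - π^2/3.

Final answer: 13/18 - π^2/3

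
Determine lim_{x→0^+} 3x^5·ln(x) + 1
The product is a 0·∞ indeterminate form at x → 0⁺.
Rewrite the product as 3·ln(x) / x^(-5) and apply L'Hôpital, or use the standard hierarchy x^(-5) ≫ |ln x| as x → 0⁺.
The indeterminate product → 0, so the limit = 1.

Final answer: 1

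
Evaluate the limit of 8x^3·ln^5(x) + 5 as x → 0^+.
The product is a 0·∞ indeterminate form at x → 0⁺.
Rewrite the product as 8·ln^5(x) / x^(-3) and apply L'Hôpital, or use the standard hierarchy x^(-3) ≫ |ln x|^5 as x → 0⁺.
The indeterminate product → 0, so the limit = 5.

Final answer: 5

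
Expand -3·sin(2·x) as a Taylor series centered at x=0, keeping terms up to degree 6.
-4·x^5/5 + 4·x^3 - 6·x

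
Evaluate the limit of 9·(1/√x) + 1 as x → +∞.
Evaluate the dominant behaviour as x → +∞; each term tends to a finite value or vanishes.
Limit = 1.

Final answer: 1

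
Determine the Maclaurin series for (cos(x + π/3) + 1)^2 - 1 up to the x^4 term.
-x^4/8 + √(3)·x^3/2 - 3·√(3)·x/2 + 5/4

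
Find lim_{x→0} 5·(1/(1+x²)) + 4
Direct substitution at x = 0 gives 9.

Final answer: 9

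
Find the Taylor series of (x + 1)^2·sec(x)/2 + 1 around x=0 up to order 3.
x^3/2 + 3·x^2/4 + x + 3/2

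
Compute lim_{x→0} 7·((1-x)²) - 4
Direct substitution at x = 0 gives 3.

Final answer: 3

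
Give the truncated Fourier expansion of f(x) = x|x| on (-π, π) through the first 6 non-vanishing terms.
(-8 + 2·π^2)·sin(x)/π - π·sin(2·x) + (-8 + 18·π^2)·sin(3·x)/(27·π) - π·sin(4·x)/2 + (-8 + 50·π^2)·sin(5·x)/(125·π) - π·sin(6·x)/3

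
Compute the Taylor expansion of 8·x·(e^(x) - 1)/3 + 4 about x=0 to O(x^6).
x^5/9 + 4·x^4/9 + 4·x^3/3 + 8·x^2/3 + 4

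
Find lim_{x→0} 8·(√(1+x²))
Direct substitution at x = 0 gives 8.

Final answer: 8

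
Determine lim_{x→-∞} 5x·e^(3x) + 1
The product is a 0·∞ indeterminate form at x → -∞.
Rewrite the product as 5x / e^(-3x) (an ∞/∞ form) and apply L'Hôpital, or use the standard hierarchy e^(3|x|) ≫ |x| as x → -∞.
The indeterminate product → 0, so the limit = 1.

Final answer: 1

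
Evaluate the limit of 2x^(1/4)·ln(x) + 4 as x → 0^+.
The product is a 0·∞ indeterminate form at x → 0⁺.
Rewrite the product as 2·ln(x) / x^(-1/4) and apply L'Hôpital, or use the standard hierarchy x^(-1/4) ≫ |ln x| as x → 0⁺.
The indeterminate product → 0, so the limit = 4.

Final answer: 4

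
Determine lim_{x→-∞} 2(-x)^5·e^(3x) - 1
The product is a 0·∞ indeterminate form at x → -∞.
Rewrite the product as 2(-x)^5 / e^(-3x) (an ∞/∞ form) and apply L'Hôpital, or use the standard hierarchy e^(3|x|) ≫ |(-x)^5| as x → -∞.
The indeterminate product → 0, so the limit = -1.

Final answer: -1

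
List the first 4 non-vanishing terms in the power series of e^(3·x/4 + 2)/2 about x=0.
9·x^3·e^(2)/256 + 9·x^2·e^(2)/64 + 3·x·e^(2)/8 + e^(2)/2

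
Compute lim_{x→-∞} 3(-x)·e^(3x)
This is a 0·∞ indeterminate form at x → -∞.
Rewrite the product as 3(-x) / e^(-3x) (an ∞/∞ form) and apply L'Hôpital, or use the standard hierarchy e^(3|x|) ≫ |(-x)| as x → -∞.
The indeterminate product → 0, so the limit = 0.

Final answer: 0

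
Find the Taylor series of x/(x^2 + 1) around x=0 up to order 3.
-x^3 + x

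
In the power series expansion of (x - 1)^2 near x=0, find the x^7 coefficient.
Expand to order 7: (x - 1)^2 = x^2 - 2·x + 1 + O(x^8).
The coefficient of x^7 is 0.

Final answer: 0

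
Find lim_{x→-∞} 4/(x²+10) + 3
Evaluate the dominant behaviour as x → -∞; each term tends to a finite value or vanishes.
Limit = 3.

Final answer: 3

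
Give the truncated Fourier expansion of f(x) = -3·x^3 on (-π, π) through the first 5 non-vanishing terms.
(36 - 6·π^2)·sin(x) + (-9/2 + 3·π^2)·sin(2·x) + (4/3 - 2·π^2)·sin(3·x) + (-9/16 + 3·π^2/2)·sin(4·x) + (36/125 - 6·π^2/5)·sin(5·x)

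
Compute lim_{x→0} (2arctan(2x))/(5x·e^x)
Both numerator and denominator → 0 as x → 0; this is a 0/0 indeterminate form.
Expand each to leading order near x = 0: numerator ~ 4·x, denominator ~ 5·x.
The limit of the ratio is 4/5.

Final answer: 4/5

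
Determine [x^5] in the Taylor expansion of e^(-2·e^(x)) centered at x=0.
Expand to order 5: e^(-2·e^(x)) = -7·x^5·e^(-2)/60 - x^4·e^(-2)/4 + x^3·e^(-2)/3 + x^2·e^(-2) - 2·x·e^(-2) + e^(-2) + O(x^6).
The coefficient of x^5 is -7·e^(-2)/60.

Final answer: -7·e^(-2)/60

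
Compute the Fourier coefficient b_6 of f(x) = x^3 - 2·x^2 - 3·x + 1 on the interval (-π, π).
b_6 = (1/π) ∫_{-π}^{π} f(x)·sin(6x) dx.
Evaluate the integral (use parity and integration by parts as needed): b_6 = 19/18 - π^2/3.

Final answer: 19/18 - π^2/3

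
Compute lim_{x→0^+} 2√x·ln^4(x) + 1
The product is a 0·∞ indeterminate form at x → 0⁺.
Rewrite the product as 2·ln^4(x) / x^(-1/2) and apply L'Hôpital, or use the standard hierarchy x^(-1/2) ≫ |ln x|^4 as x → 0⁺.
The indeterminate product → 0, so the limit = 1.

Final answer: 1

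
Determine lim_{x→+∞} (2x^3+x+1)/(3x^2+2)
This is an ∞/∞ indeterminate form as x → +∞.
Divide numerator and denominator by x^3 and let the lower-order terms vanish; the numerator's degree 3 exceeds the denominator's degree 2, so the quotient diverges.
Limit = ∞.

Final answer: ∞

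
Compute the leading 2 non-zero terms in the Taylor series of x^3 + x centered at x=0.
x^3 + x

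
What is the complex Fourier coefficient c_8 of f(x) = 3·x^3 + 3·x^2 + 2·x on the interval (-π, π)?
Compute the real Fourier coefficients first: a_8 = 3/16, b_8 = -3·π^2/4 - 55/128.
Then c_8 = (a_8 − i·b_8)/2 = 3/32 + 55·i/256 + 3·i·π^2/8.

Final answer: 3/32 + 55·i/256 + 3·i·π^2/8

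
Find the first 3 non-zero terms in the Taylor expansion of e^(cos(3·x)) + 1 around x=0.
27·e·x^4/2 - 9·e·x^2/2 + 1 + e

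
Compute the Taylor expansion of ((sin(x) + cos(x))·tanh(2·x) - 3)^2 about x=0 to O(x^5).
22·x^4/3 + 30·x^3 - 8·x^2 - 12·x + 9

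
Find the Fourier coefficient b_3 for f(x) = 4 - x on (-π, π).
b_3 = (1/π) ∫_{-π}^{π} f(x)·sin(3x) dx.
Evaluate the integral (use parity and integration by parts as needed): b_3 = -2/3.

Final answer: -2/3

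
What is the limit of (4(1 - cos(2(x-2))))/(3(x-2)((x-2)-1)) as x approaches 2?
Both numerator and denominator → 0 as x → 2; this is a 0/0 indeterminate form.
Expand each to leading order near x = 2: numerator ~ 8·(x - 2)^2, denominator ~ -3·(x - 2).
The limit of the ratio is 0.

Final answer: 0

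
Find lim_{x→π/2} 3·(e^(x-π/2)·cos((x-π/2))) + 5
Direct substitution at x = π/2 gives 8.

Final answer: 8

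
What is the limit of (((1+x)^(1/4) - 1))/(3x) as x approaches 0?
Both numerator and denominator → 0 as x → 0; this is a 0/0 indeterminate form.
Expand each to leading order near x = 0: numerator ~ x/4, denominator ~ 3·x.
The limit of the ratio is 1/12.

Final answer: 1/12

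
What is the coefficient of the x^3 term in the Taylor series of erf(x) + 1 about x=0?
Expand to order 3: erf(x) + 1 = -2·x^3/(3·√(π)) + 2·x/√(π) + 1 + O(x^4).
The coefficient of x^3 is -2/(3·√(π)).

Final answer: -2/(3·√(π))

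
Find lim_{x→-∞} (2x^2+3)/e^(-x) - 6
The quotient is an ∞/∞ indeterminate form as x → -∞.
Compare growth rates of the dominant terms (exponentials ≫ polynomials ≫ logarithms), or apply L'Hôpital's rule; the quotient → 0.
Adding the constant: 0 - 6 = -6. Limit = -6.

Final answer: -6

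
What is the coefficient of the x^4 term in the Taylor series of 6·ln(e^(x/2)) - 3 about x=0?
Expand to order 4: 6·ln(e^(x/2)) - 3 = 3·x - 3 + O(x^5).
The coefficient of x^4 is 0.

Final answer: 0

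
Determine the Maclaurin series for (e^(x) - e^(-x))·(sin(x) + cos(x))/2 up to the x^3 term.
-x^3/3 + x^2 + x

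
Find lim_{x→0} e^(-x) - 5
Direct substitution at x = 0 gives -4.

Final answer: -4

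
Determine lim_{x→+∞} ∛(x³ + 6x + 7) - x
This is an ∞ − ∞ indeterminate form.
Multiply by (A² + AB + B²)/(A² + AB + B²) where A = ∛(x³+6x + 7), B = x to use A³ − B³ = (A−B)(A²+AB+B²); the x³ terms cancel, leaving (6x + 7)/(A²+AB+B²) with denominator ~ 3x², so the limit is 0.
Limit = 0.

Final answer: 0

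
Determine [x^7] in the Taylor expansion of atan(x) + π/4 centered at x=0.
Expand to order 7: atan(x) + π/4 = -x^7/7 + x^5/5 - x^3/3 + x + π/4 + O(x^8).
The coefficient of x^7 is -1/7.

Final answer: -1/7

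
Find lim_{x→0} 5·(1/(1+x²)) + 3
Direct substitution at x = 0 gives 8.

Final answer: 8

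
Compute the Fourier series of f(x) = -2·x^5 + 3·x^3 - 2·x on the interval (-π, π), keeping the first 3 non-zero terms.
(-520 - 4·π^4 + 86·π^2)·sin(x) + (-13·π^2 + 43/2 + 2·π^4)·sin(2·x) + (-4·π^4/3 - 376/81 + 134·π^2/27)·sin(3·x)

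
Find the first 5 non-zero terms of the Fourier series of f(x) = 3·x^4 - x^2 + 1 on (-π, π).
(148 - 24·π^2)·cos(x) + (-10 + 6·π^2)·cos(2·x) + (20/9 - 8·π^2/3)·cos(3·x) + (-13/16 + 3·π^2/2)·cos(4·x) - π^2/3 + 1 + 3·π^4/5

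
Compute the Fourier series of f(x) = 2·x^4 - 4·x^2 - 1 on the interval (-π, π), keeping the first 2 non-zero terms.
(112 - 16·π^2)·cos(x) - 4·π^2/3 - 1 + 2·π^4/5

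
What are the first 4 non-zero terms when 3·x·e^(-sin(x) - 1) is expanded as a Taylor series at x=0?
-3·x^5·e^(-1)/8 + 3·x^3·e^(-1)/2 - 3·x^2·e^(-1) + 3·x·e^(-1)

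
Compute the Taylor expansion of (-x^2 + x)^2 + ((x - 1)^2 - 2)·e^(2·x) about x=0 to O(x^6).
-4·x^5/15 - x^4/3 - 16·x^3/3 - 4·x^2 - 4·x - 1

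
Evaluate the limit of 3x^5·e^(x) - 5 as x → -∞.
The product is a 0·∞ indeterminate form at x → -∞.
Rewrite the product as 3x^5 / e^(-x) (an ∞/∞ form) and apply L'Hôpital, or use the standard hierarchy e^(|x|) ≫ |x^5| as x → -∞.
The indeterminate product → 0, so the limit = -5.

Final answer: -5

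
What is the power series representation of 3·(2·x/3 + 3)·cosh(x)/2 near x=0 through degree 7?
x^7/720 + x^6/160 + x^5/24 + 3·x^4/16 + x^3/2 + 9·x^2/4 + x + 9/2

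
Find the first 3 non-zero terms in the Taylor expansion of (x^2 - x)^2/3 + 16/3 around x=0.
-2·x^3/3 + x^2/3 + 16/3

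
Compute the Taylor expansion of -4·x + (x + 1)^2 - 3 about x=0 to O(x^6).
x^2 - 2·x - 2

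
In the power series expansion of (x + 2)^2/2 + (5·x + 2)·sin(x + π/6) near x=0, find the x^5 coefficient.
Expand to order 5: (x + 2)^2/2 + (5·x + 2)·sin(x + π/6) = x^5·(√(3)/120 + 5/48) + x^4·(1/24 - 5·√(3)/12) + x^3·(-5/4 - √(3)/6) + 5·√(3)·x^2/2 + x·(√(3) + 9/2) + 3 + O(x^6).
The coefficient of x^5 is √(3)/120 + 5/48.

Final answer: √(3)/120 + 5/48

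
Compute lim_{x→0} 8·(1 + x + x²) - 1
Direct substitution at x = 0 gives 7.

Final answer: 7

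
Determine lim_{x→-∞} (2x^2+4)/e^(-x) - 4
The quotient is an ∞/∞ indeterminate form as x → -∞.
Compare growth rates of the dominant terms (exponentials ≫ polynomials ≫ logarithms), or apply L'Hôpital's rule; the quotient → 0.
Adding the constant: 0 - 4 = -4. Limit = -4.

Final answer: -4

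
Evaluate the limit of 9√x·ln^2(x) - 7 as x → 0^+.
The product is a 0·∞ indeterminate form at x → 0⁺.
Rewrite the product as 9·ln^2(x) / x^(-1/2) and apply L'Hôpital, or use the standard hierarchy x^(-1/2) ≫ |ln x|^2 as x → 0⁺.
The indeterminate product → 0, so the limit = -7.

Final answer: -7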